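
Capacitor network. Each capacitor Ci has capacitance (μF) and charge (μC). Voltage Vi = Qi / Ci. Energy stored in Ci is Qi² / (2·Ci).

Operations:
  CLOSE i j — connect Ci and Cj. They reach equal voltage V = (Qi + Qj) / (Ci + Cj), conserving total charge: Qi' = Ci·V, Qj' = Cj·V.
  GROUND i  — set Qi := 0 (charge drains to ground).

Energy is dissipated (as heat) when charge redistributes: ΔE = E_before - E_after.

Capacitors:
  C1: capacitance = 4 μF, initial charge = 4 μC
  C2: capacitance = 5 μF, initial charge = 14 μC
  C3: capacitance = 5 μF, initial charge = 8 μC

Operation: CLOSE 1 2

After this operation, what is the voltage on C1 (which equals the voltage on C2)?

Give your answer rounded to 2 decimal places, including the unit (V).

Initial: C1(4μF, Q=4μC, V=1.00V), C2(5μF, Q=14μC, V=2.80V), C3(5μF, Q=8μC, V=1.60V)
Op 1: CLOSE 1-2: Q_total=18.00, C_total=9.00, V=2.00; Q1=8.00, Q2=10.00; dissipated=3.600

Answer: 2.00 V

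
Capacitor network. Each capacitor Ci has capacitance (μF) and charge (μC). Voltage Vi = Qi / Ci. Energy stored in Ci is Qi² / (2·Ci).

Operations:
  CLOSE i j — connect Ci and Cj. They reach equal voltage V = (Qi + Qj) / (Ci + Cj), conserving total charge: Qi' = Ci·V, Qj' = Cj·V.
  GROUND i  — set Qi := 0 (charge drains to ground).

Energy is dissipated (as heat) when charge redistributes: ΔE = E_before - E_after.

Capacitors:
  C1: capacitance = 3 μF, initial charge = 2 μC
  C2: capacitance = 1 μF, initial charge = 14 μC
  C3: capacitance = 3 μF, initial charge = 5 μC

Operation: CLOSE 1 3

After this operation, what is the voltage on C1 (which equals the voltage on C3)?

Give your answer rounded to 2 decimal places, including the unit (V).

Initial: C1(3μF, Q=2μC, V=0.67V), C2(1μF, Q=14μC, V=14.00V), C3(3μF, Q=5μC, V=1.67V)
Op 1: CLOSE 1-3: Q_total=7.00, C_total=6.00, V=1.17; Q1=3.50, Q3=3.50; dissipated=0.750

Answer: 1.17 V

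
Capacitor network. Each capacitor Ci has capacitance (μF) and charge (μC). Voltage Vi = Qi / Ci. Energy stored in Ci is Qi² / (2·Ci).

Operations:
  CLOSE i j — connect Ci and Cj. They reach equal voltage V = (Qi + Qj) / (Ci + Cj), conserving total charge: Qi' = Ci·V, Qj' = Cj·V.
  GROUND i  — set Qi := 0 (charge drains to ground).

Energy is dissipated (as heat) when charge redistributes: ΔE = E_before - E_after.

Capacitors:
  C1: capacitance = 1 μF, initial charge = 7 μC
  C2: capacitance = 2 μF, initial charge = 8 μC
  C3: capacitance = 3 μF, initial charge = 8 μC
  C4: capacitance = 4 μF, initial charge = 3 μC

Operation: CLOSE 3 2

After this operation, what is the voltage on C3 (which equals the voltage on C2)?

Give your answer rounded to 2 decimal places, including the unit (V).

Answer: 3.20 V

Derivation:
Initial: C1(1μF, Q=7μC, V=7.00V), C2(2μF, Q=8μC, V=4.00V), C3(3μF, Q=8μC, V=2.67V), C4(4μF, Q=3μC, V=0.75V)
Op 1: CLOSE 3-2: Q_total=16.00, C_total=5.00, V=3.20; Q3=9.60, Q2=6.40; dissipated=1.067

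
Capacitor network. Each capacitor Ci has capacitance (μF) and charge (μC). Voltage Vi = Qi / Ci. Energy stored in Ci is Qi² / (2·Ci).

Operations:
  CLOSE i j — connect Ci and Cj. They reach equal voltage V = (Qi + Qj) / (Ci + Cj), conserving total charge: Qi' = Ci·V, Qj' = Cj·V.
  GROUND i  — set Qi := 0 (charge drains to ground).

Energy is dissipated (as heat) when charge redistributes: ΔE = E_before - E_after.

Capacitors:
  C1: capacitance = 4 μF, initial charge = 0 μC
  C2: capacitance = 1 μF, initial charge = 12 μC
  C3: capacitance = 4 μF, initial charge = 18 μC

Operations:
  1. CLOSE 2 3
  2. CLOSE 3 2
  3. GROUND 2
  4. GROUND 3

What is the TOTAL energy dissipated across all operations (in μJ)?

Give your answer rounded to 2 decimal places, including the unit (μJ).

Initial: C1(4μF, Q=0μC, V=0.00V), C2(1μF, Q=12μC, V=12.00V), C3(4μF, Q=18μC, V=4.50V)
Op 1: CLOSE 2-3: Q_total=30.00, C_total=5.00, V=6.00; Q2=6.00, Q3=24.00; dissipated=22.500
Op 2: CLOSE 3-2: Q_total=30.00, C_total=5.00, V=6.00; Q3=24.00, Q2=6.00; dissipated=0.000
Op 3: GROUND 2: Q2=0; energy lost=18.000
Op 4: GROUND 3: Q3=0; energy lost=72.000
Total dissipated: 112.500 μJ

Answer: 112.50 μJ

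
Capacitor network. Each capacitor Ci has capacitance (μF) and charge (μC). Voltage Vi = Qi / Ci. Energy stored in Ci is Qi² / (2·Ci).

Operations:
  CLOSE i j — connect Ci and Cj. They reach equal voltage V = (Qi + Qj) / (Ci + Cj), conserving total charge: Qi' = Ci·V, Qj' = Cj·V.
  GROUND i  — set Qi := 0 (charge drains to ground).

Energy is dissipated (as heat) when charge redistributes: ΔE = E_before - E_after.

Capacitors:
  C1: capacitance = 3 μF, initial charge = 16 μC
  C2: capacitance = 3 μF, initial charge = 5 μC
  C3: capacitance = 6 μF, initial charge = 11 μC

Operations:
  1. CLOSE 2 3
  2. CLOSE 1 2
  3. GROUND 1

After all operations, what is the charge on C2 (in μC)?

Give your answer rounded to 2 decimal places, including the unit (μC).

Answer: 10.67 μC

Derivation:
Initial: C1(3μF, Q=16μC, V=5.33V), C2(3μF, Q=5μC, V=1.67V), C3(6μF, Q=11μC, V=1.83V)
Op 1: CLOSE 2-3: Q_total=16.00, C_total=9.00, V=1.78; Q2=5.33, Q3=10.67; dissipated=0.028
Op 2: CLOSE 1-2: Q_total=21.33, C_total=6.00, V=3.56; Q1=10.67, Q2=10.67; dissipated=9.481
Op 3: GROUND 1: Q1=0; energy lost=18.963
Final charges: Q1=0.00, Q2=10.67, Q3=10.67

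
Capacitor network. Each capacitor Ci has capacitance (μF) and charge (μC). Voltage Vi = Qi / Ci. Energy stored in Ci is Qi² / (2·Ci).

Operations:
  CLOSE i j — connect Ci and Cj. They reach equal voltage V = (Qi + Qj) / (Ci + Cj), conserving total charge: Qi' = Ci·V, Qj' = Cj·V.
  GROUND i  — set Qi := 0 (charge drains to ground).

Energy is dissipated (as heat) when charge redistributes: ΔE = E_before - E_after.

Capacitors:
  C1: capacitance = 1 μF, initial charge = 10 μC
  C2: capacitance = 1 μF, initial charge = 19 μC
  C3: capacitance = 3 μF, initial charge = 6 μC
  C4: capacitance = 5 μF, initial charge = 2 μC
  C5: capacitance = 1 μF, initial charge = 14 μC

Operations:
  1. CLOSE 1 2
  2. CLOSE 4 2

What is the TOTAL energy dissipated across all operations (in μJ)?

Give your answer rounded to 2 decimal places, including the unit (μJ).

Initial: C1(1μF, Q=10μC, V=10.00V), C2(1μF, Q=19μC, V=19.00V), C3(3μF, Q=6μC, V=2.00V), C4(5μF, Q=2μC, V=0.40V), C5(1μF, Q=14μC, V=14.00V)
Op 1: CLOSE 1-2: Q_total=29.00, C_total=2.00, V=14.50; Q1=14.50, Q2=14.50; dissipated=20.250
Op 2: CLOSE 4-2: Q_total=16.50, C_total=6.00, V=2.75; Q4=13.75, Q2=2.75; dissipated=82.838
Total dissipated: 103.088 μJ

Answer: 103.09 μJ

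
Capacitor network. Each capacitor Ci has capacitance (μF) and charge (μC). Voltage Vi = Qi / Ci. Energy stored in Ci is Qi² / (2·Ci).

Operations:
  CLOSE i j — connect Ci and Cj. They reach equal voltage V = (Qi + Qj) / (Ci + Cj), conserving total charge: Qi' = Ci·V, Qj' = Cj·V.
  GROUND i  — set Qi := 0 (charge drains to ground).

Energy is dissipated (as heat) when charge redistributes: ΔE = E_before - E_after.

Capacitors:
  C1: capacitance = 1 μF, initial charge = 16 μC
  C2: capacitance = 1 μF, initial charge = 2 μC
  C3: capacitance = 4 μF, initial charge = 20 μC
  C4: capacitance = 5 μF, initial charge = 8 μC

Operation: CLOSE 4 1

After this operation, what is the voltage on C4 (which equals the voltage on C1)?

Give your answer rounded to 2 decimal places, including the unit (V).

Initial: C1(1μF, Q=16μC, V=16.00V), C2(1μF, Q=2μC, V=2.00V), C3(4μF, Q=20μC, V=5.00V), C4(5μF, Q=8μC, V=1.60V)
Op 1: CLOSE 4-1: Q_total=24.00, C_total=6.00, V=4.00; Q4=20.00, Q1=4.00; dissipated=86.400

Answer: 4.00 V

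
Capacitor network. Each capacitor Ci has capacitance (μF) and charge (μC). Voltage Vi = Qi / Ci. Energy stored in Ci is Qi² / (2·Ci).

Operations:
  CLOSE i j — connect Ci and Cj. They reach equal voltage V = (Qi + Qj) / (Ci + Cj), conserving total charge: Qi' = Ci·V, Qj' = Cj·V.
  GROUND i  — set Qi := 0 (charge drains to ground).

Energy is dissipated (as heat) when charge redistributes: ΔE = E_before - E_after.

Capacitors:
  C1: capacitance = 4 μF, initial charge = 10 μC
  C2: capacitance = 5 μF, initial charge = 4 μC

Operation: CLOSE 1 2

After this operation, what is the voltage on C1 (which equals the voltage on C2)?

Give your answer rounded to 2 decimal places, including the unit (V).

Initial: C1(4μF, Q=10μC, V=2.50V), C2(5μF, Q=4μC, V=0.80V)
Op 1: CLOSE 1-2: Q_total=14.00, C_total=9.00, V=1.56; Q1=6.22, Q2=7.78; dissipated=3.211

Answer: 1.56 V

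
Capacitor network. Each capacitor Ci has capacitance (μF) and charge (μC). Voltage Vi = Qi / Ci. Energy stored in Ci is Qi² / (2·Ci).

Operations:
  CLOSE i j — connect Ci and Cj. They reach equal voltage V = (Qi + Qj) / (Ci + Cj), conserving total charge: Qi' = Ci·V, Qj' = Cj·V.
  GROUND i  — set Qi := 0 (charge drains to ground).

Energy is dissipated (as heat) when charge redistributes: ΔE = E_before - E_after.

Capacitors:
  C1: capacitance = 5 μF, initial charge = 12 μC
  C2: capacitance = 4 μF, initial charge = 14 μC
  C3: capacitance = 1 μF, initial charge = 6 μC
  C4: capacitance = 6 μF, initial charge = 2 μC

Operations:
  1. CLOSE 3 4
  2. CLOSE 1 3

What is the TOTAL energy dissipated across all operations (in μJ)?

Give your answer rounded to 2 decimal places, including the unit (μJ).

Answer: 14.42 μJ

Derivation:
Initial: C1(5μF, Q=12μC, V=2.40V), C2(4μF, Q=14μC, V=3.50V), C3(1μF, Q=6μC, V=6.00V), C4(6μF, Q=2μC, V=0.33V)
Op 1: CLOSE 3-4: Q_total=8.00, C_total=7.00, V=1.14; Q3=1.14, Q4=6.86; dissipated=13.762
Op 2: CLOSE 1-3: Q_total=13.14, C_total=6.00, V=2.19; Q1=10.95, Q3=2.19; dissipated=0.659
Total dissipated: 14.420 μJ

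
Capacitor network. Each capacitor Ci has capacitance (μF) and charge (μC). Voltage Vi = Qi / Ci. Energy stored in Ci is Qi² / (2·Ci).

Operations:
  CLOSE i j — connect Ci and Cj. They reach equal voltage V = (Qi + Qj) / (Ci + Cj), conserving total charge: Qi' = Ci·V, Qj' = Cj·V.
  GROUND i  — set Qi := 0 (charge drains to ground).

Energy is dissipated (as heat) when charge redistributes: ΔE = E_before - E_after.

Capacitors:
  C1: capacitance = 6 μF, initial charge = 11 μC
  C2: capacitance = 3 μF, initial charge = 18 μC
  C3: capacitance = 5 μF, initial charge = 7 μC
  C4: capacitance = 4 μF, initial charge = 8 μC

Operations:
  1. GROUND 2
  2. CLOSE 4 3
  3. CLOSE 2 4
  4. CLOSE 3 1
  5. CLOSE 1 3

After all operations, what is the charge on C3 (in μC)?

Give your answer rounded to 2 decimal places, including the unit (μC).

Initial: C1(6μF, Q=11μC, V=1.83V), C2(3μF, Q=18μC, V=6.00V), C3(5μF, Q=7μC, V=1.40V), C4(4μF, Q=8μC, V=2.00V)
Op 1: GROUND 2: Q2=0; energy lost=54.000
Op 2: CLOSE 4-3: Q_total=15.00, C_total=9.00, V=1.67; Q4=6.67, Q3=8.33; dissipated=0.400
Op 3: CLOSE 2-4: Q_total=6.67, C_total=7.00, V=0.95; Q2=2.86, Q4=3.81; dissipated=2.381
Op 4: CLOSE 3-1: Q_total=19.33, C_total=11.00, V=1.76; Q3=8.79, Q1=10.55; dissipated=0.038
Op 5: CLOSE 1-3: Q_total=19.33, C_total=11.00, V=1.76; Q1=10.55, Q3=8.79; dissipated=0.000
Final charges: Q1=10.55, Q2=2.86, Q3=8.79, Q4=3.81

Answer: 8.79 μC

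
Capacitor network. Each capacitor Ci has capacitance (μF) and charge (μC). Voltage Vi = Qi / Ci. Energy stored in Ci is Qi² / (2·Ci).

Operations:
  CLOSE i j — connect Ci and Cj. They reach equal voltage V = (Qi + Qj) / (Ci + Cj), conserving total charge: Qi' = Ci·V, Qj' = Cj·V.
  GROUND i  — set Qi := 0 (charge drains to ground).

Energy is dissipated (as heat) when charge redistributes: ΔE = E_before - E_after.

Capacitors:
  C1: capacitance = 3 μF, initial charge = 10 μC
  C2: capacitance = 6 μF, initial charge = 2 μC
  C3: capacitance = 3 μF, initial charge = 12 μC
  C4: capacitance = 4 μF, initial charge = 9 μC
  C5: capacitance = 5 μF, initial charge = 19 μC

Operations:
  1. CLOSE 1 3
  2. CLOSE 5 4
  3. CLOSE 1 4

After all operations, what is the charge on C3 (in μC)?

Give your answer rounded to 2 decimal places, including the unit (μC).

Initial: C1(3μF, Q=10μC, V=3.33V), C2(6μF, Q=2μC, V=0.33V), C3(3μF, Q=12μC, V=4.00V), C4(4μF, Q=9μC, V=2.25V), C5(5μF, Q=19μC, V=3.80V)
Op 1: CLOSE 1-3: Q_total=22.00, C_total=6.00, V=3.67; Q1=11.00, Q3=11.00; dissipated=0.333
Op 2: CLOSE 5-4: Q_total=28.00, C_total=9.00, V=3.11; Q5=15.56, Q4=12.44; dissipated=2.669
Op 3: CLOSE 1-4: Q_total=23.44, C_total=7.00, V=3.35; Q1=10.05, Q4=13.40; dissipated=0.265
Final charges: Q1=10.05, Q2=2.00, Q3=11.00, Q4=13.40, Q5=15.56

Answer: 11.00 μC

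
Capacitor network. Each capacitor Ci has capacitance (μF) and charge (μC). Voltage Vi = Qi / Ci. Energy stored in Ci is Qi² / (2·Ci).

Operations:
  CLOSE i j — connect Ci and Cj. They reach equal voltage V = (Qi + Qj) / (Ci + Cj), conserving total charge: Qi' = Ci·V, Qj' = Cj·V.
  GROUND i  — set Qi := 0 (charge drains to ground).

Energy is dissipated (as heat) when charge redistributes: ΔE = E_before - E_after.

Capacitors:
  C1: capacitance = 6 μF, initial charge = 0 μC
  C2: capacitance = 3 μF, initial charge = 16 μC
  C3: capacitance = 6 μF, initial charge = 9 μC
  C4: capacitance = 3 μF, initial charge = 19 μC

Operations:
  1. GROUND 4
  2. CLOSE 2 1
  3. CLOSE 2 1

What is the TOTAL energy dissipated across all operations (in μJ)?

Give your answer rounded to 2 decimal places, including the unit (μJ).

Initial: C1(6μF, Q=0μC, V=0.00V), C2(3μF, Q=16μC, V=5.33V), C3(6μF, Q=9μC, V=1.50V), C4(3μF, Q=19μC, V=6.33V)
Op 1: GROUND 4: Q4=0; energy lost=60.167
Op 2: CLOSE 2-1: Q_total=16.00, C_total=9.00, V=1.78; Q2=5.33, Q1=10.67; dissipated=28.444
Op 3: CLOSE 2-1: Q_total=16.00, C_total=9.00, V=1.78; Q2=5.33, Q1=10.67; dissipated=0.000
Total dissipated: 88.611 μJ

Answer: 88.61 μJ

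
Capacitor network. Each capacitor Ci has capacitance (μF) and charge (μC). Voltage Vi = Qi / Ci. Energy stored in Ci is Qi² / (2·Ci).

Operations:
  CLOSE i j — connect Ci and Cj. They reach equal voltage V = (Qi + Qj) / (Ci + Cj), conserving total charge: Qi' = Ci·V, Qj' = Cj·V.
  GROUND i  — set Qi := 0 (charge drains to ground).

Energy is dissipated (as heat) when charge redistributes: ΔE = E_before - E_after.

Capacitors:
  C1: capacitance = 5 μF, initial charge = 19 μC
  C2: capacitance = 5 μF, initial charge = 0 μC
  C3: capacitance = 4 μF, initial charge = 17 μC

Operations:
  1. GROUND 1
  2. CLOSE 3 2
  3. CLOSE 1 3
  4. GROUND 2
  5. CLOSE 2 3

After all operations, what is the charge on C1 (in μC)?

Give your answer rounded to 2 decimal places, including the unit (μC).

Answer: 4.20 μC

Derivation:
Initial: C1(5μF, Q=19μC, V=3.80V), C2(5μF, Q=0μC, V=0.00V), C3(4μF, Q=17μC, V=4.25V)
Op 1: GROUND 1: Q1=0; energy lost=36.100
Op 2: CLOSE 3-2: Q_total=17.00, C_total=9.00, V=1.89; Q3=7.56, Q2=9.44; dissipated=20.069
Op 3: CLOSE 1-3: Q_total=7.56, C_total=9.00, V=0.84; Q1=4.20, Q3=3.36; dissipated=3.964
Op 4: GROUND 2: Q2=0; energy lost=8.920
Op 5: CLOSE 2-3: Q_total=3.36, C_total=9.00, V=0.37; Q2=1.87, Q3=1.49; dissipated=0.783
Final charges: Q1=4.20, Q2=1.87, Q3=1.49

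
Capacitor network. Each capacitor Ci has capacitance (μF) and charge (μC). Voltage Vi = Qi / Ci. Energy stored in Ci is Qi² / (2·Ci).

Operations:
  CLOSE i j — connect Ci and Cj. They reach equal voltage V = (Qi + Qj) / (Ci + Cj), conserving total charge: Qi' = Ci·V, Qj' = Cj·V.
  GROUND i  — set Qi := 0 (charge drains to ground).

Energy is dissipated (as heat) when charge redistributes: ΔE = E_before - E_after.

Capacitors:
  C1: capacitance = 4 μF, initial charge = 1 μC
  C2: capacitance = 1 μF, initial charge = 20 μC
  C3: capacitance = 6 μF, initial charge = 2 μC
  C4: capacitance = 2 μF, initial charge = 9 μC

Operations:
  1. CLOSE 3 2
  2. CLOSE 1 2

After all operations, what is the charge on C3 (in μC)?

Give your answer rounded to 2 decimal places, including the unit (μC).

Initial: C1(4μF, Q=1μC, V=0.25V), C2(1μF, Q=20μC, V=20.00V), C3(6μF, Q=2μC, V=0.33V), C4(2μF, Q=9μC, V=4.50V)
Op 1: CLOSE 3-2: Q_total=22.00, C_total=7.00, V=3.14; Q3=18.86, Q2=3.14; dissipated=165.762
Op 2: CLOSE 1-2: Q_total=4.14, C_total=5.00, V=0.83; Q1=3.31, Q2=0.83; dissipated=3.347
Final charges: Q1=3.31, Q2=0.83, Q3=18.86, Q4=9.00

Answer: 18.86 μC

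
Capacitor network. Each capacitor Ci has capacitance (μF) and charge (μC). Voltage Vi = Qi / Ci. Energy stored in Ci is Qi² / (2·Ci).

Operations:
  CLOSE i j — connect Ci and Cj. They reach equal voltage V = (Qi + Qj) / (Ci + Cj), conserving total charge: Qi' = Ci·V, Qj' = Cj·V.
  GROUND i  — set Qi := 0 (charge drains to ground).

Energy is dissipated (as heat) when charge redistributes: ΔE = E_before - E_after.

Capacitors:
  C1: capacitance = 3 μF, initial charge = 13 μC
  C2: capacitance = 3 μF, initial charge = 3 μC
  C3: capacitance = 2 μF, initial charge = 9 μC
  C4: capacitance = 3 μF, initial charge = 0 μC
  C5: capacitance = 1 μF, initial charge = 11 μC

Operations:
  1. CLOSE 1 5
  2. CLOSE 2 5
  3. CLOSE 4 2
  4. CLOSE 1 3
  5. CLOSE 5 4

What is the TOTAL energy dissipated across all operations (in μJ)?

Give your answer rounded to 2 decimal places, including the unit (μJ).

Answer: 31.66 μJ

Derivation:
Initial: C1(3μF, Q=13μC, V=4.33V), C2(3μF, Q=3μC, V=1.00V), C3(2μF, Q=9μC, V=4.50V), C4(3μF, Q=0μC, V=0.00V), C5(1μF, Q=11μC, V=11.00V)
Op 1: CLOSE 1-5: Q_total=24.00, C_total=4.00, V=6.00; Q1=18.00, Q5=6.00; dissipated=16.667
Op 2: CLOSE 2-5: Q_total=9.00, C_total=4.00, V=2.25; Q2=6.75, Q5=2.25; dissipated=9.375
Op 3: CLOSE 4-2: Q_total=6.75, C_total=6.00, V=1.12; Q4=3.38, Q2=3.38; dissipated=3.797
Op 4: CLOSE 1-3: Q_total=27.00, C_total=5.00, V=5.40; Q1=16.20, Q3=10.80; dissipated=1.350
Op 5: CLOSE 5-4: Q_total=5.62, C_total=4.00, V=1.41; Q5=1.41, Q4=4.22; dissipated=0.475
Total dissipated: 31.663 μJ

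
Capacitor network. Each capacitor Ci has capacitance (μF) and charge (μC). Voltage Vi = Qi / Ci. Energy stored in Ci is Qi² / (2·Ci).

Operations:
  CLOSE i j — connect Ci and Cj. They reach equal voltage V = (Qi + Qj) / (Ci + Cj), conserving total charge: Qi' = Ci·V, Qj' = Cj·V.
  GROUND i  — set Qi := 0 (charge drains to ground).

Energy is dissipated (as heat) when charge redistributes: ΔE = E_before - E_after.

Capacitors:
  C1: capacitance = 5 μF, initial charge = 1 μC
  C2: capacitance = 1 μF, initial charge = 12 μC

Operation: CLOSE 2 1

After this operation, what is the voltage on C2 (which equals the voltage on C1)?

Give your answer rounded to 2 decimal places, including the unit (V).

Initial: C1(5μF, Q=1μC, V=0.20V), C2(1μF, Q=12μC, V=12.00V)
Op 1: CLOSE 2-1: Q_total=13.00, C_total=6.00, V=2.17; Q2=2.17, Q1=10.83; dissipated=58.017

Answer: 2.17 V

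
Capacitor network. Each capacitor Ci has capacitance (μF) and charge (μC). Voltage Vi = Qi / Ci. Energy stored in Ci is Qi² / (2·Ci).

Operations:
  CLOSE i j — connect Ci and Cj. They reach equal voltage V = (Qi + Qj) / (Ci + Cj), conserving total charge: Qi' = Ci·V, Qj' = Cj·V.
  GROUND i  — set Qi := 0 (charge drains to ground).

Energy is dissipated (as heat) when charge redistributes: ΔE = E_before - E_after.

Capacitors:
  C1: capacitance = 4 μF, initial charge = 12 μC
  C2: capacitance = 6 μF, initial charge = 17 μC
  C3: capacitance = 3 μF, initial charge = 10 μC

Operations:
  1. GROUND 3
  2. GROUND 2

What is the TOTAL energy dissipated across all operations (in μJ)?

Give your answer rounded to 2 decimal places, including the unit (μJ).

Initial: C1(4μF, Q=12μC, V=3.00V), C2(6μF, Q=17μC, V=2.83V), C3(3μF, Q=10μC, V=3.33V)
Op 1: GROUND 3: Q3=0; energy lost=16.667
Op 2: GROUND 2: Q2=0; energy lost=24.083
Total dissipated: 40.750 μJ

Answer: 40.75 μJ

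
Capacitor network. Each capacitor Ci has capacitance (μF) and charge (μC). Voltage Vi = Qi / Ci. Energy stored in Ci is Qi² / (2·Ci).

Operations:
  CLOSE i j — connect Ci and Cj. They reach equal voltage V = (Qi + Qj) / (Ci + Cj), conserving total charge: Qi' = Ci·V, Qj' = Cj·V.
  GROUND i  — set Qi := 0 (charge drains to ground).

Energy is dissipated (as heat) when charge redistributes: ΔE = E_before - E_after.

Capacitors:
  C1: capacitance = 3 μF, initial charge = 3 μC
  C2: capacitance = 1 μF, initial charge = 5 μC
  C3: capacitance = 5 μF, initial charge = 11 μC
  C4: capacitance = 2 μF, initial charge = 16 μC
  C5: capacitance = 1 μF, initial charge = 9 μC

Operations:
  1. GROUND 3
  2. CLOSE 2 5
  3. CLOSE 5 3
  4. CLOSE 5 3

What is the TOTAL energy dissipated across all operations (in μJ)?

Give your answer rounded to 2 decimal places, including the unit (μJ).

Answer: 36.52 μJ

Derivation:
Initial: C1(3μF, Q=3μC, V=1.00V), C2(1μF, Q=5μC, V=5.00V), C3(5μF, Q=11μC, V=2.20V), C4(2μF, Q=16μC, V=8.00V), C5(1μF, Q=9μC, V=9.00V)
Op 1: GROUND 3: Q3=0; energy lost=12.100
Op 2: CLOSE 2-5: Q_total=14.00, C_total=2.00, V=7.00; Q2=7.00, Q5=7.00; dissipated=4.000
Op 3: CLOSE 5-3: Q_total=7.00, C_total=6.00, V=1.17; Q5=1.17, Q3=5.83; dissipated=20.417
Op 4: CLOSE 5-3: Q_total=7.00, C_total=6.00, V=1.17; Q5=1.17, Q3=5.83; dissipated=0.000
Total dissipated: 36.517 μJ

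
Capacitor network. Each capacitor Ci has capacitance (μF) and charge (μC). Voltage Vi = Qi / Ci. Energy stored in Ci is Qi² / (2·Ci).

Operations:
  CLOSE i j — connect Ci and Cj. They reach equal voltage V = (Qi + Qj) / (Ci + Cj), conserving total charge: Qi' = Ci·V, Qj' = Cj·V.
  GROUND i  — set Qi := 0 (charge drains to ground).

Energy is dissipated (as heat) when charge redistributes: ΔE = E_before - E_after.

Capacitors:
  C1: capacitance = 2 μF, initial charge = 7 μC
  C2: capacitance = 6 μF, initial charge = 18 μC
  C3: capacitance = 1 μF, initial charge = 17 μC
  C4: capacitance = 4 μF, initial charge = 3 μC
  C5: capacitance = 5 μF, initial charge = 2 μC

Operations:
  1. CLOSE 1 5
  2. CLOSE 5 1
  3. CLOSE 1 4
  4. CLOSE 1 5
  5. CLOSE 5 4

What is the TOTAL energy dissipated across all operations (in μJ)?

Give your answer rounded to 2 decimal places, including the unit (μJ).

Answer: 7.22 μJ

Derivation:
Initial: C1(2μF, Q=7μC, V=3.50V), C2(6μF, Q=18μC, V=3.00V), C3(1μF, Q=17μC, V=17.00V), C4(4μF, Q=3μC, V=0.75V), C5(5μF, Q=2μC, V=0.40V)
Op 1: CLOSE 1-5: Q_total=9.00, C_total=7.00, V=1.29; Q1=2.57, Q5=6.43; dissipated=6.864
Op 2: CLOSE 5-1: Q_total=9.00, C_total=7.00, V=1.29; Q5=6.43, Q1=2.57; dissipated=0.000
Op 3: CLOSE 1-4: Q_total=5.57, C_total=6.00, V=0.93; Q1=1.86, Q4=3.71; dissipated=0.191
Op 4: CLOSE 1-5: Q_total=8.29, C_total=7.00, V=1.18; Q1=2.37, Q5=5.92; dissipated=0.091
Op 5: CLOSE 5-4: Q_total=9.63, C_total=9.00, V=1.07; Q5=5.35, Q4=4.28; dissipated=0.072
Total dissipated: 7.219 μJ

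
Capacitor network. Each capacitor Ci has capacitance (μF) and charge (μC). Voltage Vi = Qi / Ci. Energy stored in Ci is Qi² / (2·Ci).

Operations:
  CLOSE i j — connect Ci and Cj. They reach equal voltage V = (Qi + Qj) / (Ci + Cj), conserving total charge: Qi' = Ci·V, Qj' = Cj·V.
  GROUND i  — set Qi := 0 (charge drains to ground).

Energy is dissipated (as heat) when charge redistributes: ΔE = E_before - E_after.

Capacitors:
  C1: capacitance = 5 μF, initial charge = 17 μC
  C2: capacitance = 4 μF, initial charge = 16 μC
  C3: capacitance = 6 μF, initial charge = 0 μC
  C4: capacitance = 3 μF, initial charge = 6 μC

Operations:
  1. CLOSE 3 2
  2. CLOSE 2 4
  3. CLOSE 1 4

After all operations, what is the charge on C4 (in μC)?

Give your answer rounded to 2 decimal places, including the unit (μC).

Answer: 8.37 μC

Derivation:
Initial: C1(5μF, Q=17μC, V=3.40V), C2(4μF, Q=16μC, V=4.00V), C3(6μF, Q=0μC, V=0.00V), C4(3μF, Q=6μC, V=2.00V)
Op 1: CLOSE 3-2: Q_total=16.00, C_total=10.00, V=1.60; Q3=9.60, Q2=6.40; dissipated=19.200
Op 2: CLOSE 2-4: Q_total=12.40, C_total=7.00, V=1.77; Q2=7.09, Q4=5.31; dissipated=0.137
Op 3: CLOSE 1-4: Q_total=22.31, C_total=8.00, V=2.79; Q1=13.95, Q4=8.37; dissipated=2.486
Final charges: Q1=13.95, Q2=7.09, Q3=9.60, Q4=8.37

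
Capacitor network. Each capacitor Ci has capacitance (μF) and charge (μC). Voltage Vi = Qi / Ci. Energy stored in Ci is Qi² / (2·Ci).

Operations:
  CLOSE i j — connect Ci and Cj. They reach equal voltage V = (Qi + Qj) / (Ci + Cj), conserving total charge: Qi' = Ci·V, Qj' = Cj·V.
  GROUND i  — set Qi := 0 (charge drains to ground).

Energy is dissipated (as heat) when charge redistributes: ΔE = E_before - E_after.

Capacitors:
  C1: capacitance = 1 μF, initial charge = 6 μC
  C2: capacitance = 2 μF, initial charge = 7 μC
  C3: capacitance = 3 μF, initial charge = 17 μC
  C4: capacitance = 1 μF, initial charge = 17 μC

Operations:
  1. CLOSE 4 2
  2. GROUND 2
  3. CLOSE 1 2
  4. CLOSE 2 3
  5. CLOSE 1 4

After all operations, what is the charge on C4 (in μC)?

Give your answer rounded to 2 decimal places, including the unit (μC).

Answer: 5.00 μC

Derivation:
Initial: C1(1μF, Q=6μC, V=6.00V), C2(2μF, Q=7μC, V=3.50V), C3(3μF, Q=17μC, V=5.67V), C4(1μF, Q=17μC, V=17.00V)
Op 1: CLOSE 4-2: Q_total=24.00, C_total=3.00, V=8.00; Q4=8.00, Q2=16.00; dissipated=60.750
Op 2: GROUND 2: Q2=0; energy lost=64.000
Op 3: CLOSE 1-2: Q_total=6.00, C_total=3.00, V=2.00; Q1=2.00, Q2=4.00; dissipated=12.000
Op 4: CLOSE 2-3: Q_total=21.00, C_total=5.00, V=4.20; Q2=8.40, Q3=12.60; dissipated=8.067
Op 5: CLOSE 1-4: Q_total=10.00, C_total=2.00, V=5.00; Q1=5.00, Q4=5.00; dissipated=9.000
Final charges: Q1=5.00, Q2=8.40, Q3=12.60, Q4=5.00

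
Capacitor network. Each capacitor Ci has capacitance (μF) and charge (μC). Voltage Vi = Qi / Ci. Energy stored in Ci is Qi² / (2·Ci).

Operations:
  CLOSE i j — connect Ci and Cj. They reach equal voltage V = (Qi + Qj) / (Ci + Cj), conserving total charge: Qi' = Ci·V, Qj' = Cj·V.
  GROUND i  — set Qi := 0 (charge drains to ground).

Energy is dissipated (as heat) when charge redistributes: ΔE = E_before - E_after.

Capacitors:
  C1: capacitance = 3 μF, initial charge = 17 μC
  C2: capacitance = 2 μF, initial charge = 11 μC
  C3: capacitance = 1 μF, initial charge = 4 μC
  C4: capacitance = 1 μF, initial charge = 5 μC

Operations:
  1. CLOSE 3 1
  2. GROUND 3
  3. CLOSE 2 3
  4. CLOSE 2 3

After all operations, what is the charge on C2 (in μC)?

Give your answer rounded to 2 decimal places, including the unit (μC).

Initial: C1(3μF, Q=17μC, V=5.67V), C2(2μF, Q=11μC, V=5.50V), C3(1μF, Q=4μC, V=4.00V), C4(1μF, Q=5μC, V=5.00V)
Op 1: CLOSE 3-1: Q_total=21.00, C_total=4.00, V=5.25; Q3=5.25, Q1=15.75; dissipated=1.042
Op 2: GROUND 3: Q3=0; energy lost=13.781
Op 3: CLOSE 2-3: Q_total=11.00, C_total=3.00, V=3.67; Q2=7.33, Q3=3.67; dissipated=10.083
Op 4: CLOSE 2-3: Q_total=11.00, C_total=3.00, V=3.67; Q2=7.33, Q3=3.67; dissipated=0.000
Final charges: Q1=15.75, Q2=7.33, Q3=3.67, Q4=5.00

Answer: 7.33 μC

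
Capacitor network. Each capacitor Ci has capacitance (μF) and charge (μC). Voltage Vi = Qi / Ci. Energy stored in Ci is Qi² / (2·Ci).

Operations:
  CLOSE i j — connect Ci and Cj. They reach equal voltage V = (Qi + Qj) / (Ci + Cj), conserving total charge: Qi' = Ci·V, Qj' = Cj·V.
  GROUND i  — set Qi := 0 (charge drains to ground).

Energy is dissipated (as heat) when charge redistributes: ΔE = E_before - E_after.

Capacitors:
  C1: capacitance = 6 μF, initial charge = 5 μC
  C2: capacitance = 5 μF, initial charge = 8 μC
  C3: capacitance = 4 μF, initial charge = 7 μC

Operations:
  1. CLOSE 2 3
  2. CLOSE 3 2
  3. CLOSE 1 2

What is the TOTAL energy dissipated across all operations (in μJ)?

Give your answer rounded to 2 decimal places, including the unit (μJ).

Initial: C1(6μF, Q=5μC, V=0.83V), C2(5μF, Q=8μC, V=1.60V), C3(4μF, Q=7μC, V=1.75V)
Op 1: CLOSE 2-3: Q_total=15.00, C_total=9.00, V=1.67; Q2=8.33, Q3=6.67; dissipated=0.025
Op 2: CLOSE 3-2: Q_total=15.00, C_total=9.00, V=1.67; Q3=6.67, Q2=8.33; dissipated=0.000
Op 3: CLOSE 1-2: Q_total=13.33, C_total=11.00, V=1.21; Q1=7.27, Q2=6.06; dissipated=0.947
Total dissipated: 0.972 μJ

Answer: 0.97 μJ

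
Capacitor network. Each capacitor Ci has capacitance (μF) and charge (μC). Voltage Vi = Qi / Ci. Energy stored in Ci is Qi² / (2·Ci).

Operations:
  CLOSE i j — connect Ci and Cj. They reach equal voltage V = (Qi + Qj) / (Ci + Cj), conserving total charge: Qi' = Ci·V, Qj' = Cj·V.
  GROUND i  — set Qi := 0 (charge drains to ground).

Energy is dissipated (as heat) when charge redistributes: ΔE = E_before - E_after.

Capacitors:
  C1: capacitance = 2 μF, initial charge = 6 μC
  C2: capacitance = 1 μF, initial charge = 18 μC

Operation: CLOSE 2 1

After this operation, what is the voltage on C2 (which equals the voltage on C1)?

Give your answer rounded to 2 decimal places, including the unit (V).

Initial: C1(2μF, Q=6μC, V=3.00V), C2(1μF, Q=18μC, V=18.00V)
Op 1: CLOSE 2-1: Q_total=24.00, C_total=3.00, V=8.00; Q2=8.00, Q1=16.00; dissipated=75.000

Answer: 8.00 V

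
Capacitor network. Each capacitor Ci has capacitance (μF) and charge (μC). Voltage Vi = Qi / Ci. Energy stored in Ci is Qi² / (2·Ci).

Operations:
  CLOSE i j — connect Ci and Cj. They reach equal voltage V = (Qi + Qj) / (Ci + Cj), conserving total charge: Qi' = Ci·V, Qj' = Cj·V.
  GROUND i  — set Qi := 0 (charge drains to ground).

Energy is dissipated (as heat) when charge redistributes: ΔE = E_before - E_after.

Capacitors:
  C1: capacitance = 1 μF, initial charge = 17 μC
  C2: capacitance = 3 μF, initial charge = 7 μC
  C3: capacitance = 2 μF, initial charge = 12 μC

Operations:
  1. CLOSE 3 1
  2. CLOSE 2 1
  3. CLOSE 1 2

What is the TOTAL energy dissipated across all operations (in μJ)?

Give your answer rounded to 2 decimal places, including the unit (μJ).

Initial: C1(1μF, Q=17μC, V=17.00V), C2(3μF, Q=7μC, V=2.33V), C3(2μF, Q=12μC, V=6.00V)
Op 1: CLOSE 3-1: Q_total=29.00, C_total=3.00, V=9.67; Q3=19.33, Q1=9.67; dissipated=40.333
Op 2: CLOSE 2-1: Q_total=16.67, C_total=4.00, V=4.17; Q2=12.50, Q1=4.17; dissipated=20.167
Op 3: CLOSE 1-2: Q_total=16.67, C_total=4.00, V=4.17; Q1=4.17, Q2=12.50; dissipated=0.000
Total dissipated: 60.500 μJ

Answer: 60.50 μJ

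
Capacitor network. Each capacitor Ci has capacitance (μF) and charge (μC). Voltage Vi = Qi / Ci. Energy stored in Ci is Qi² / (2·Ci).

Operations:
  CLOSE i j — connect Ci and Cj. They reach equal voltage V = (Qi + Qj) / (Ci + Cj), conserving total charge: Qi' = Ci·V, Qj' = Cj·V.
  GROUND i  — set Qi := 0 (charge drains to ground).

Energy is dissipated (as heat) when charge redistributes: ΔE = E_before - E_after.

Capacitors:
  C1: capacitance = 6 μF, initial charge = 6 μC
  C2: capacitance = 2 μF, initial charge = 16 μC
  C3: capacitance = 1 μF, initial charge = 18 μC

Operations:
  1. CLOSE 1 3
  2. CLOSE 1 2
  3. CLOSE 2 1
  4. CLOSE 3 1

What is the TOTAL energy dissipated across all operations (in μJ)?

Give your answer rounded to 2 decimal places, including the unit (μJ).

Initial: C1(6μF, Q=6μC, V=1.00V), C2(2μF, Q=16μC, V=8.00V), C3(1μF, Q=18μC, V=18.00V)
Op 1: CLOSE 1-3: Q_total=24.00, C_total=7.00, V=3.43; Q1=20.57, Q3=3.43; dissipated=123.857
Op 2: CLOSE 1-2: Q_total=36.57, C_total=8.00, V=4.57; Q1=27.43, Q2=9.14; dissipated=15.673
Op 3: CLOSE 2-1: Q_total=36.57, C_total=8.00, V=4.57; Q2=9.14, Q1=27.43; dissipated=0.000
Op 4: CLOSE 3-1: Q_total=30.86, C_total=7.00, V=4.41; Q3=4.41, Q1=26.45; dissipated=0.560
Total dissipated: 140.090 μJ

Answer: 140.09 μJ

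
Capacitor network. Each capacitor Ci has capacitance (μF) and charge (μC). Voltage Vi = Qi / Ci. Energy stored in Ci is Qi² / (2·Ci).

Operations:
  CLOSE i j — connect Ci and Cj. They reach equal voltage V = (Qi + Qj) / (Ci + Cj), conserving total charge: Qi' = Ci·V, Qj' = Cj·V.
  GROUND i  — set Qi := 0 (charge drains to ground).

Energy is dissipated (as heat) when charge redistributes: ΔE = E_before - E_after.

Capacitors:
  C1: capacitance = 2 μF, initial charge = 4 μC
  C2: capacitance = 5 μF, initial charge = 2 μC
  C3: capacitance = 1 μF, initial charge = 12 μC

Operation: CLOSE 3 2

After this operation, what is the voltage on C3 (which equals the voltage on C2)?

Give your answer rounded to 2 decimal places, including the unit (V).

Answer: 2.33 V

Derivation:
Initial: C1(2μF, Q=4μC, V=2.00V), C2(5μF, Q=2μC, V=0.40V), C3(1μF, Q=12μC, V=12.00V)
Op 1: CLOSE 3-2: Q_total=14.00, C_total=6.00, V=2.33; Q3=2.33, Q2=11.67; dissipated=56.067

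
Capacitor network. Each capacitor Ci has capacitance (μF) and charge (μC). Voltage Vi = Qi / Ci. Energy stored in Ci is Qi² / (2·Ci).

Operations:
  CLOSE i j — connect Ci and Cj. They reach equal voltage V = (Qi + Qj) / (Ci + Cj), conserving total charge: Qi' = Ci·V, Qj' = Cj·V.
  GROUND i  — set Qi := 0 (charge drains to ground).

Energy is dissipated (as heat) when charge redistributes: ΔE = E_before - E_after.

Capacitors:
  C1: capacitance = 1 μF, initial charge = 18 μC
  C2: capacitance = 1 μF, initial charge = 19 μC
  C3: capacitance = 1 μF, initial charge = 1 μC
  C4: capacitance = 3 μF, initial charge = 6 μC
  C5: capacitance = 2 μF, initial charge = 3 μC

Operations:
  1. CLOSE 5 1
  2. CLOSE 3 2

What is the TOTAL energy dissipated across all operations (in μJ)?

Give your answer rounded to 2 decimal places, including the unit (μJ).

Initial: C1(1μF, Q=18μC, V=18.00V), C2(1μF, Q=19μC, V=19.00V), C3(1μF, Q=1μC, V=1.00V), C4(3μF, Q=6μC, V=2.00V), C5(2μF, Q=3μC, V=1.50V)
Op 1: CLOSE 5-1: Q_total=21.00, C_total=3.00, V=7.00; Q5=14.00, Q1=7.00; dissipated=90.750
Op 2: CLOSE 3-2: Q_total=20.00, C_total=2.00, V=10.00; Q3=10.00, Q2=10.00; dissipated=81.000
Total dissipated: 171.750 μJ

Answer: 171.75 μJ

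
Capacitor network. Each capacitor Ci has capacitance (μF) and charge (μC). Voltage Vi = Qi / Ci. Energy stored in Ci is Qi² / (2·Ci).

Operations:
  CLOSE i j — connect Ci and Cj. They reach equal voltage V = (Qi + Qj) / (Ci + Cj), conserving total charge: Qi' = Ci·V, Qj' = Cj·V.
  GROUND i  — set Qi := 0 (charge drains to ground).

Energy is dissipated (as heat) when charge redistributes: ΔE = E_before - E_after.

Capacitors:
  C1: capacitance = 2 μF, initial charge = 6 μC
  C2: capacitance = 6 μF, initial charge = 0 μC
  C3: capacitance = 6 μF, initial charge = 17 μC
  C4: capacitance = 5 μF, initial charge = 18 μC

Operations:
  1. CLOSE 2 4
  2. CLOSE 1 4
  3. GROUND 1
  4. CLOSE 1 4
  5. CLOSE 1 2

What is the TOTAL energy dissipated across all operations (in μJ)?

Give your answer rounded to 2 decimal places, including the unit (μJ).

Initial: C1(2μF, Q=6μC, V=3.00V), C2(6μF, Q=0μC, V=0.00V), C3(6μF, Q=17μC, V=2.83V), C4(5μF, Q=18μC, V=3.60V)
Op 1: CLOSE 2-4: Q_total=18.00, C_total=11.00, V=1.64; Q2=9.82, Q4=8.18; dissipated=17.673
Op 2: CLOSE 1-4: Q_total=14.18, C_total=7.00, V=2.03; Q1=4.05, Q4=10.13; dissipated=1.328
Op 3: GROUND 1: Q1=0; energy lost=4.105
Op 4: CLOSE 1-4: Q_total=10.13, C_total=7.00, V=1.45; Q1=2.89, Q4=7.24; dissipated=2.932
Op 5: CLOSE 1-2: Q_total=12.71, C_total=8.00, V=1.59; Q1=3.18, Q2=9.53; dissipated=0.027
Total dissipated: 26.064 μJ

Answer: 26.06 μJ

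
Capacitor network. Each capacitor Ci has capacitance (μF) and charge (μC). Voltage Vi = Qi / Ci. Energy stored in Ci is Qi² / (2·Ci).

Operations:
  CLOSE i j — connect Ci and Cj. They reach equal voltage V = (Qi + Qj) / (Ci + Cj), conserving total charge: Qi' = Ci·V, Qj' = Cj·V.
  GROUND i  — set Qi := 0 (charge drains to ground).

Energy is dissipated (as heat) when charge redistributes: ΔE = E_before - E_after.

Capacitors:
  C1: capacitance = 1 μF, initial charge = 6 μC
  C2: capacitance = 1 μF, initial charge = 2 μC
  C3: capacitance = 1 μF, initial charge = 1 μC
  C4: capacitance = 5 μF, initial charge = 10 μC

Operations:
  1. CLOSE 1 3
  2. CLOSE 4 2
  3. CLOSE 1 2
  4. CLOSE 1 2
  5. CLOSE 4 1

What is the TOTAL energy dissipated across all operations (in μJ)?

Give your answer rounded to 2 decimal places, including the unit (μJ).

Initial: C1(1μF, Q=6μC, V=6.00V), C2(1μF, Q=2μC, V=2.00V), C3(1μF, Q=1μC, V=1.00V), C4(5μF, Q=10μC, V=2.00V)
Op 1: CLOSE 1-3: Q_total=7.00, C_total=2.00, V=3.50; Q1=3.50, Q3=3.50; dissipated=6.250
Op 2: CLOSE 4-2: Q_total=12.00, C_total=6.00, V=2.00; Q4=10.00, Q2=2.00; dissipated=0.000
Op 3: CLOSE 1-2: Q_total=5.50, C_total=2.00, V=2.75; Q1=2.75, Q2=2.75; dissipated=0.562
Op 4: CLOSE 1-2: Q_total=5.50, C_total=2.00, V=2.75; Q1=2.75, Q2=2.75; dissipated=0.000
Op 5: CLOSE 4-1: Q_total=12.75, C_total=6.00, V=2.12; Q4=10.62, Q1=2.12; dissipated=0.234
Total dissipated: 7.047 μJ

Answer: 7.05 μJ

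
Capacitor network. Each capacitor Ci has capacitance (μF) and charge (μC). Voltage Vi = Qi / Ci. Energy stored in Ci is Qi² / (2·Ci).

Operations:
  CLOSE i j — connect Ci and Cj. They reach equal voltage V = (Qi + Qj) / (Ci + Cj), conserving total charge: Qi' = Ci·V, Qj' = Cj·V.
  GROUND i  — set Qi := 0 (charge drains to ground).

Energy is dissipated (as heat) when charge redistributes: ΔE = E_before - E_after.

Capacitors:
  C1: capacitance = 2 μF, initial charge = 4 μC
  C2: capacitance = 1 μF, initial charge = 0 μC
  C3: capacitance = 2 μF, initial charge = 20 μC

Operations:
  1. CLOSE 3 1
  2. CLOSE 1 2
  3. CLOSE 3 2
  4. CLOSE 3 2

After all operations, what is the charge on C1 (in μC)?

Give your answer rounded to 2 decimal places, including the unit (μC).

Answer: 8.00 μC

Derivation:
Initial: C1(2μF, Q=4μC, V=2.00V), C2(1μF, Q=0μC, V=0.00V), C3(2μF, Q=20μC, V=10.00V)
Op 1: CLOSE 3-1: Q_total=24.00, C_total=4.00, V=6.00; Q3=12.00, Q1=12.00; dissipated=32.000
Op 2: CLOSE 1-2: Q_total=12.00, C_total=3.00, V=4.00; Q1=8.00, Q2=4.00; dissipated=12.000
Op 3: CLOSE 3-2: Q_total=16.00, C_total=3.00, V=5.33; Q3=10.67, Q2=5.33; dissipated=1.333
Op 4: CLOSE 3-2: Q_total=16.00, C_total=3.00, V=5.33; Q3=10.67, Q2=5.33; dissipated=0.000
Final charges: Q1=8.00, Q2=5.33, Q3=10.67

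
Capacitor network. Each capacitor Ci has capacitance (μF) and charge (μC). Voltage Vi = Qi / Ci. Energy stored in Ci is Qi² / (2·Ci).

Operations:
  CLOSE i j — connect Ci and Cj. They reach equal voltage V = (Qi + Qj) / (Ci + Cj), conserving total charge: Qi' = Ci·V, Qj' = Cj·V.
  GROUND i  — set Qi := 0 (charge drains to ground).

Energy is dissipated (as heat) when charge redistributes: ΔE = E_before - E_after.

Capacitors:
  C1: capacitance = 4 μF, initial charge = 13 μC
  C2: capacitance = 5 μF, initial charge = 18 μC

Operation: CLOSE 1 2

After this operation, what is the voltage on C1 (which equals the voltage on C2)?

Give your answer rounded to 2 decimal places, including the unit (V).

Initial: C1(4μF, Q=13μC, V=3.25V), C2(5μF, Q=18μC, V=3.60V)
Op 1: CLOSE 1-2: Q_total=31.00, C_total=9.00, V=3.44; Q1=13.78, Q2=17.22; dissipated=0.136

Answer: 3.44 V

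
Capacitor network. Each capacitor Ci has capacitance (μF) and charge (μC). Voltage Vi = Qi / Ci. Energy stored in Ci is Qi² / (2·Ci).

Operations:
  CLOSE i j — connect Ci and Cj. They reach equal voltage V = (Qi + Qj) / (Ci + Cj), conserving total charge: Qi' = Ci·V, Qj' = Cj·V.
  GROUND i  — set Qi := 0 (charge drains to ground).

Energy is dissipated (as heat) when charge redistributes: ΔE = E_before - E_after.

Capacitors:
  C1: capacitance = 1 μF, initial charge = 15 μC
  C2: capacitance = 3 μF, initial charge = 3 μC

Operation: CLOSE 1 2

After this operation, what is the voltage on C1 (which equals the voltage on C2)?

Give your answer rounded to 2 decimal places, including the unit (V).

Answer: 4.50 V

Derivation:
Initial: C1(1μF, Q=15μC, V=15.00V), C2(3μF, Q=3μC, V=1.00V)
Op 1: CLOSE 1-2: Q_total=18.00, C_total=4.00, V=4.50; Q1=4.50, Q2=13.50; dissipated=73.500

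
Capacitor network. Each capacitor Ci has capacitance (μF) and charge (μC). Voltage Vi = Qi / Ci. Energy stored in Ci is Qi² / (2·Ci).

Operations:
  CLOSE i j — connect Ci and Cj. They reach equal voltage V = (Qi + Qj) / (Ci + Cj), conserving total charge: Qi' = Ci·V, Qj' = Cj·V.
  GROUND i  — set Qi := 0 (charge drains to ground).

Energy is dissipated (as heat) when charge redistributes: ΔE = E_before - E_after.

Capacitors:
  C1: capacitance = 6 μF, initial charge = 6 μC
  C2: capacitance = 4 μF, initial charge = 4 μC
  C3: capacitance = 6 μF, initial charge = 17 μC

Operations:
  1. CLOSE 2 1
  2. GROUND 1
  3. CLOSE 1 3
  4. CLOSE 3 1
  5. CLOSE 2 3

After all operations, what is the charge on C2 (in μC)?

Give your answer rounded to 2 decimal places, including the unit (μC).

Initial: C1(6μF, Q=6μC, V=1.00V), C2(4μF, Q=4μC, V=1.00V), C3(6μF, Q=17μC, V=2.83V)
Op 1: CLOSE 2-1: Q_total=10.00, C_total=10.00, V=1.00; Q2=4.00, Q1=6.00; dissipated=0.000
Op 2: GROUND 1: Q1=0; energy lost=3.000
Op 3: CLOSE 1-3: Q_total=17.00, C_total=12.00, V=1.42; Q1=8.50, Q3=8.50; dissipated=12.042
Op 4: CLOSE 3-1: Q_total=17.00, C_total=12.00, V=1.42; Q3=8.50, Q1=8.50; dissipated=0.000
Op 5: CLOSE 2-3: Q_total=12.50, C_total=10.00, V=1.25; Q2=5.00, Q3=7.50; dissipated=0.208
Final charges: Q1=8.50, Q2=5.00, Q3=7.50

Answer: 5.00 μC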